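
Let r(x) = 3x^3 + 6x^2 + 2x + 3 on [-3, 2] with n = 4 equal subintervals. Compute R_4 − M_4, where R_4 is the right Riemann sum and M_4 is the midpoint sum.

R_4 = 86.328125.
M_4 = 30.2734375.
R_4 − M_4 = 56.0546875.

56.0546875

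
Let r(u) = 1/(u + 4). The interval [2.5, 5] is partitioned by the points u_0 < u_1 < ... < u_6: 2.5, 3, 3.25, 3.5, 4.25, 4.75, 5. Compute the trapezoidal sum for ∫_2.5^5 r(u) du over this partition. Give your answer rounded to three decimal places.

Subinterval widths: 0.5, 0.25, 0.25, 0.75, 0.5, 0.25.
r(2.5) = 2/13, r(3) = 1/7, r(3.25) = 4/29, r(3.5) = 2/15, r(4.25) = 4/33, r(4.75) = 4/35, r(5) = 1/9.
On each subinterval the trapezoid contributes (Δu_i/2)·[r(u_{i-1}) + r(u_i)].
Sum ≈ 0.326.

0.326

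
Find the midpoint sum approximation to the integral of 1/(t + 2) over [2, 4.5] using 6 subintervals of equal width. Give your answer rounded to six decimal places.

0.485228

Δt = (4.5 − 2)/6 = 5/12.
Midpoints: 53/24, 2.625, 73/24, 83/24, 3.875, 103/24.
f(53/24) = 24/101, f(2.625) = 8/37, f(73/24) = 24/121, f(83/24) = 24/131, f(3.875) = 8/47, f(103/24) = 24/151.
Sum = Δt · [f(53/24) + f(2.625) + f(73/24) + ...].
Sum ≈ 0.485228.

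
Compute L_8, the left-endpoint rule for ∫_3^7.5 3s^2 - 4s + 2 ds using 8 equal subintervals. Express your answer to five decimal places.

275.28223

Δs = (7.5 − 3)/8 = 0.5625.
Left endpoints: 3, 3.5625, 4.125, 4.6875, 5.25, 5.8125, 6.375, 6.9375.
f(3) = 17, f(3.5625) = 25.82421875, f(4.125) = 36.546875, f(4.6875) = 49.16796875, f(5.25) = 63.6875, f(5.8125) = 80.10546875, f(6.375) = 98.421875, f(6.9375) = 118.63671875.
Sum = Δs · [f(3) + f(3.5625) + f(4.125) + ...].
Sum ≈ 275.28223.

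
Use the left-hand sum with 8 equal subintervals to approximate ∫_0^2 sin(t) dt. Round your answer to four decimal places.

1.2951

Δt = (2 − 0)/8 = 0.25.
Left endpoints: 0, 0.25, 0.5, 0.75, 1, 1.25, 1.5, 1.75.
f(0) ≈ 0.0000, f(0.25) ≈ 0.2474, f(0.5) ≈ 0.4794, f(0.75) ≈ 0.6816, f(1) ≈ 0.8415, f(1.25) ≈ 0.9490, f(1.5) ≈ 0.9975, f(1.75) ≈ 0.9840.
Sum = Δt · [f(0) + f(0.25) + f(0.5) + ...].
Sum ≈ 1.2951.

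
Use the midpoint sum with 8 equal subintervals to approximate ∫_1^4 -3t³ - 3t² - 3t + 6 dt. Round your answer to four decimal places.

-257.8535

Δt = (4 − 1)/8 = 0.375.
Midpoints: 1.1875, 1.5625, 1.9375, 2.3125, 2.6875, 3.0625, 3.4375, 3.8125.
f(1.1875) = -27921/4096, f(1.5625) = -71499/4096, f(1.9375) = -134733/4096, f(2.3125) = -221511/4096, f(2.6875) = -335721/4096, f(3.0625) = -481251/4096, f(3.4375) = -661989/4096, f(3.8125) = -881823/4096.
Sum = Δt · [f(1.1875) + f(1.5625) + f(1.9375) + ...].
Sum ≈ -257.8535.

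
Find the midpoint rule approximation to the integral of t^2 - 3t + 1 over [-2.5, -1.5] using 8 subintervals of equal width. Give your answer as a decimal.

Δt = (-1.5 − (-2.5))/8 = 0.125.
Midpoints: -2.4375, -2.3125, -2.1875, -2.0625, -1.9375, -1.8125, -1.6875, -1.5625.
f(-2.4375) = 14.25390625, f(-2.3125) = 13.28515625, f(-2.1875) = 12.34765625, f(-2.0625) = 11.44140625, f(-1.9375) = 10.56640625, f(-1.8125) = 9.72265625, f(-1.6875) = 8.91015625, f(-1.5625) = 8.12890625.
Sum = Δt · [f(-2.4375) + f(-2.3125) + f(-2.1875) + ...].
Sum = 11.08203125.

11.08203125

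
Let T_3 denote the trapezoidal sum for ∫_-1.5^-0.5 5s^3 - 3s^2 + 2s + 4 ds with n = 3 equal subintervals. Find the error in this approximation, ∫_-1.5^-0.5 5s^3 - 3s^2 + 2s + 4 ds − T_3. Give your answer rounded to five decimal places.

Exact integral: ∫_-1.5^-0.5 f(s) ds = -7.5.
T_3 ≈ -7.8333333.
Error ≈ -7.5 − (-7.8333333) ≈ 0.33333.

0.33333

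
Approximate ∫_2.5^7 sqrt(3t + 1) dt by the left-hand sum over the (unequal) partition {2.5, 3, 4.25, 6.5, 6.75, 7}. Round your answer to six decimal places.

16.038175

Subinterval widths: 0.5, 1.25, 2.25, 0.25, 0.25.
Left endpoints: 2.5, 3, 4.25, 6.5, 6.75.
f(2.5) ≈ 2.915476, f(3) ≈ 3.162278, f(4.25) ≈ 3.708099, f(6.5) ≈ 4.527693, f(6.75) ≈ 4.609772.
Sum = Σ Δt_i · f(t_i).
Sum ≈ 16.038175.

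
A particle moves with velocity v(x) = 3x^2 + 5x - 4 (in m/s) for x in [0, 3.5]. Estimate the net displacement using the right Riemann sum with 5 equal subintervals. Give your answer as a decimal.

Δx = (3.5 − 0)/5 = 0.7.
Right endpoints: 0.7, 1.4, 2.1, 2.8, 3.5.
v(0.7) = 0.97, v(1.4) = 8.88, v(2.1) = 19.73, v(2.8) = 33.52, v(3.5) = 50.25.
Sum = Δx · [v(0.7) + v(1.4) + v(2.1) + v(2.8) + v(3.5)].
Sum = 79.345.

79.345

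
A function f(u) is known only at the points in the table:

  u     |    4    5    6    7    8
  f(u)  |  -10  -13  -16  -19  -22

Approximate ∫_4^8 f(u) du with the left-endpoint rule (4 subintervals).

Δu = 1.
Sum = 1·[(-10) + (-13) + (-16) + (-19)] = -58.

-58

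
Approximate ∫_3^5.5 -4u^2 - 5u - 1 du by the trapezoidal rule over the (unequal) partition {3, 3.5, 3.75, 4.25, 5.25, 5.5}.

-242.3125

Subinterval widths: 0.5, 0.25, 0.5, 1, 0.25.
f(3) = -52, f(3.5) = -67.5, f(3.75) = -76, f(4.25) = -94.5, f(5.25) = -137.5, f(5.5) = -149.5.
On each subinterval the trapezoid contributes (Δu_i/2)·[f(u_{i-1}) + f(u_i)].
Sum = -242.3125.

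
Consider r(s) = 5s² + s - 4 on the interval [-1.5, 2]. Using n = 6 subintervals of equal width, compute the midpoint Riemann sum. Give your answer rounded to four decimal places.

Δs = (2 − (-1.5))/6 = 7/12.
Midpoints: -29/24, -0.625, -1/24, 13/24, 1.125, 41/24.
r(-29/24) = 1205/576, r(-0.625) = -2.671875, r(-1/24) = -2323/576, r(13/24) = -1147/576, r(1.125) = 3.453125, r(41/24) = 7085/576.
Sum = Δs · [r(-29/24) + r(-0.625) + r(-1/24) + ...].
Sum ≈ 5.3371.

5.3371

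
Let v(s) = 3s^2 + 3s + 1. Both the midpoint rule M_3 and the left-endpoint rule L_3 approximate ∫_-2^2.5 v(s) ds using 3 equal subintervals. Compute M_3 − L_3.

M_3 = 28.96875.
L_3 = 21.375.
M_3 − L_3 = 7.59375.

7.59375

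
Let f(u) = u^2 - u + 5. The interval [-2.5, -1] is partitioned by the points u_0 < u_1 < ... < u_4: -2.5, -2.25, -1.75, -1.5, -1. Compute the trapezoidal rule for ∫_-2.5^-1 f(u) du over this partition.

Subinterval widths: 0.25, 0.5, 0.25, 0.5.
f(-2.5) = 13.75, f(-2.25) = 12.3125, f(-1.75) = 9.8125, f(-1.5) = 8.75, f(-1) = 7.
On each subinterval the trapezoid contributes (Δu_i/2)·[f(u_{i-1}) + f(u_i)].
Sum = 15.046875.

15.046875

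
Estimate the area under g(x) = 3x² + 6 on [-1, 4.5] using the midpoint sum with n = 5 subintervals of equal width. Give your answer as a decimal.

123.46125

Δx = (4.5 − (-1))/5 = 1.1.
Midpoints: -0.45, 0.65, 1.75, 2.85, 3.95.
g(-0.45) = 6.6075, g(0.65) = 7.2675, g(1.75) = 15.1875, g(2.85) = 30.3675, g(3.95) = 52.8075.
Sum = Δx · [g(-0.45) + g(0.65) + g(1.75) + g(2.85) + g(3.95)].
Sum = 123.46125.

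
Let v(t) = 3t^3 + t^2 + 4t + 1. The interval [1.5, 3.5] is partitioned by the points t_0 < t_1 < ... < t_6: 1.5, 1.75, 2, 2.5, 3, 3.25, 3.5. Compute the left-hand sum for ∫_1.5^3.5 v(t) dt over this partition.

Subinterval widths: 0.25, 0.25, 0.5, 0.5, 0.25, 0.25.
Left endpoints: 1.5, 1.75, 2, 2.5, 3, 3.25.
v(1.5) = 19.375, v(1.75) = 27.140625, v(2) = 37, v(2.5) = 64.125, v(3) = 103, v(3.25) = 127.546875.
Sum = Σ Δt_i · v(t_i).
Sum = 119.828125.

119.828125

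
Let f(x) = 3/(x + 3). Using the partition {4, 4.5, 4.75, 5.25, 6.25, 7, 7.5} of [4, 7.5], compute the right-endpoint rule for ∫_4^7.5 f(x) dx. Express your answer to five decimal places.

Subinterval widths: 0.5, 0.25, 0.5, 1, 0.75, 0.5.
Right endpoints: 4.5, 4.75, 5.25, 6.25, 7, 7.5.
f(4.5) = 0.4, f(4.75) = 12/31, f(5.25) = 4/11, f(6.25) = 12/37, f(7) = 0.3, f(7.5) = 2/7.
Sum = Σ Δx_i · f(x_i).
Sum ≈ 1.17077.

1.17077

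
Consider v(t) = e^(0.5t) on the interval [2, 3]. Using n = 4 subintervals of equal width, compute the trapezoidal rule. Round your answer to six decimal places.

3.531405

Δt = (3 − 2)/4 = 0.25.
v(2) ≈ 2.718282, v(2.25) ≈ 3.080217, v(2.5) ≈ 3.490343, v(2.75) ≈ 3.955077, v(3) ≈ 4.481689.
T_4 = (Δt/2)·[v(t_0) + 2v(t_1) + 2v(t_2) + 2v(t_3) + v(t_4)].
Sum ≈ 3.531405.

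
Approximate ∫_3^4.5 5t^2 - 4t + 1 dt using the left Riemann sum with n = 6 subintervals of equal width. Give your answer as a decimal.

Δt = (4.5 − 3)/6 = 0.25.
Left endpoints: 3, 3.25, 3.5, 3.75, 4, 4.25.
f(3) = 34, f(3.25) = 40.8125, f(3.5) = 48.25, f(3.75) = 56.3125, f(4) = 65, f(4.25) = 74.3125.
Sum = Δt · [f(3) + f(3.25) + f(3.5) + ...].
Sum = 79.671875.

79.671875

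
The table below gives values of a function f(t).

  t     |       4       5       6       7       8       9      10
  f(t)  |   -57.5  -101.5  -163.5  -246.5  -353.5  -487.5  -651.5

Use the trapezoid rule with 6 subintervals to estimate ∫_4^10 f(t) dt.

-1707

Δt = 1.
T_6 = (1/2)·[(-57.5) + 2·(-101.5) + 2·(-163.5) + 2·(-246.5) + 2·(-353.5) + 2·(-487.5) + (-651.5)] = -1707.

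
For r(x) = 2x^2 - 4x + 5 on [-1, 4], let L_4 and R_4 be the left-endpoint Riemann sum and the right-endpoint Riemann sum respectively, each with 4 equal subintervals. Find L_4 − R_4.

L_4 = 34.6875.
R_4 = 47.1875.
L_4 − R_4 = -12.5.

-12.5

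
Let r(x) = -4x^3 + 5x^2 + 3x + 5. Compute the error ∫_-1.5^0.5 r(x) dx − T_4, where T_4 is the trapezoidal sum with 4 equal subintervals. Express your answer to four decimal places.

Exact integral: ∫_-1.5^0.5 r(x) dx ≈ 17.833333.
T_4 = 18.75.
Error ≈ 17.833333 − 18.75 ≈ -0.9167.

-0.9167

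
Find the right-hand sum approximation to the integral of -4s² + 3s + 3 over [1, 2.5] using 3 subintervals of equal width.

-11.5

Δs = (2.5 − 1)/3 = 0.5.
Right endpoints: 1.5, 2, 2.5.
f(1.5) = -1.5, f(2) = -7, f(2.5) = -14.5.
Sum = Δs · [f(1.5) + f(2) + f(2.5)].
Sum = -11.5.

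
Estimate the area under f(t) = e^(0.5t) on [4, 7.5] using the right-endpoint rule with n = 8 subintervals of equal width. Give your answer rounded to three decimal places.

Δt = (7.5 − 4)/8 = 0.4375.
Right endpoints: 4.4375, 4.875, 5.3125, 5.75, 6.1875, 6.625, 7.0625, 7.5.
f(4.4375) ≈ 9.196, f(4.875) ≈ 11.444, f(5.3125) ≈ 14.243, f(5.75) ≈ 17.725, f(6.1875) ≈ 22.060, f(6.625) ≈ 27.454, f(7.0625) ≈ 34.167, f(7.5) ≈ 42.521.
Sum = Δt · [f(4.4375) + f(4.875) + f(5.3125) + ...].
Sum ≈ 78.229.

78.229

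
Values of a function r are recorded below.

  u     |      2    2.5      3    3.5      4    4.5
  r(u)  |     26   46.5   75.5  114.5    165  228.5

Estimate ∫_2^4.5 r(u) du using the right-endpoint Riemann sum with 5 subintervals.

315

Δu = 0.5.
Sum = 0.5·[46.5 + 75.5 + 114.5 + 165 + 228.5] = 315.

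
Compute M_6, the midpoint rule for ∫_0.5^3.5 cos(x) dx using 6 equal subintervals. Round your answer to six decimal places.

-0.838920

Δx = (3.5 − 0.5)/6 = 0.5.
Midpoints: 0.75, 1.25, 1.75, 2.25, 2.75, 3.25.
f(0.75) ≈ 0.731689, f(1.25) ≈ 0.315322, f(1.75) ≈ -0.178246, f(2.25) ≈ -0.628174, f(2.75) ≈ -0.924302, f(3.25) ≈ -0.994130.
Sum = Δx · [f(0.75) + f(1.25) + f(1.75) + ...].
Sum ≈ -0.838920.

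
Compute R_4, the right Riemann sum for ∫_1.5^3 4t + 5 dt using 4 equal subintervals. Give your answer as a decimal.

Δt = (3 − 1.5)/4 = 0.375.
Right endpoints: 1.875, 2.25, 2.625, 3.
f(1.875) = 12.5, f(2.25) = 14, f(2.625) = 15.5, f(3) = 17.
Sum = Δt · [f(1.875) + f(2.25) + f(2.625) + f(3)].
Sum = 22.125.

22.125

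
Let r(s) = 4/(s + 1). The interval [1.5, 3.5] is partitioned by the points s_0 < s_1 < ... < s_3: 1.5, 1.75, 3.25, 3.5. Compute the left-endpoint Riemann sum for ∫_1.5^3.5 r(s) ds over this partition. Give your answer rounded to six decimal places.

2.817112

Subinterval widths: 0.25, 1.5, 0.25.
Left endpoints: 1.5, 1.75, 3.25.
r(1.5) = 1.6, r(1.75) = 16/11, r(3.25) = 16/17.
Sum = Σ Δs_i · r(s_i).
Sum ≈ 2.817112.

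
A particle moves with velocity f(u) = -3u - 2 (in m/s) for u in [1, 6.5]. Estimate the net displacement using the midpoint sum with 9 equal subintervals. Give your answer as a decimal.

-72.875

Δu = (6.5 − 1)/9 = 11/18.
Midpoints: 47/36, 23/12, 91/36, 113/36, 3.75, 157/36, 179/36, 67/12, 223/36.
f(47/36) = -71/12, f(23/12) = -7.75, f(91/36) = -115/12, f(113/36) = -137/12, f(3.75) = -13.25, f(157/36) = -181/12, f(179/36) = -203/12, f(67/12) = -18.75, f(223/36) = -247/12.
Sum = Δu · [f(47/36) + f(23/12) + f(91/36) + ...].
Sum = -72.875.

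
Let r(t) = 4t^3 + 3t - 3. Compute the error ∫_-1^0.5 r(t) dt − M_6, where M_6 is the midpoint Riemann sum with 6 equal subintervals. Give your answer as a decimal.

-0.0234375

Exact integral: ∫_-1^0.5 r(t) dt = -6.5625.
M_6 = -6.5390625.
Error = -6.5625 − (-6.5390625) = -0.0234375.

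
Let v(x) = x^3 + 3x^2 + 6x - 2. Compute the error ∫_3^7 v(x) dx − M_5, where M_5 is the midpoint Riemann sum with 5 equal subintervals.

3.84

Exact integral: ∫_3^7 v(x) dx = 1008.
M_5 = 1004.16.
Error = 1008 − 1004.16 = 3.84.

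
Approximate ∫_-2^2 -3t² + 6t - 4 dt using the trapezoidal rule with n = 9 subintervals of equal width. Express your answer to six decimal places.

Δt = (2 − (-2))/9 = 4/9.
f(-2) = -28, f(-14/9) = -556/27, f(-10/9) = -388/27, f(-2/3) = -28/3, f(-2/9) = -148/27, f(2/9) = -76/27, f(2/3) = -4/3, f(10/9) = -28/27, f(14/9) = -52/27, f(2) = -4.
T_9 = (Δt/2)·[f(t_0) + 2f(t_1) + ... + 2f(t_{8}) + f(t_9)].
Sum ≈ -32.395062.

-32.395062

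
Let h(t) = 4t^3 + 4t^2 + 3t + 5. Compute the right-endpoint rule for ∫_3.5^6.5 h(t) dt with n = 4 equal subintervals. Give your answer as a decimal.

Δt = (6.5 − 3.5)/4 = 0.75.
Right endpoints: 4.25, 5, 5.75, 6.5.
h(4.25) = 397.0625, h(5) = 620, h(5.75) = 914.9375, h(6.5) = 1292.
Sum = Δt · [h(4.25) + h(5) + h(5.75) + h(6.5)].
Sum = 2418.

2418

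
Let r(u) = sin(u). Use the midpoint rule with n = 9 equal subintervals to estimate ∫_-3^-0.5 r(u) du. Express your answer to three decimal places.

-1.874

Δu = (-0.5 − (-3))/9 = 5/18.
Midpoints: -103/36, -31/12, -83/36, -73/36, -1.75, -53/36, -43/36, -11/12, -23/36.
r(-103/36) ≈ -0.277, r(-31/12) ≈ -0.530, r(-83/36) ≈ -0.742, r(-73/36) ≈ -0.897, r(-1.75) ≈ -0.984, r(-53/36) ≈ -0.995, r(-43/36) ≈ -0.930, r(-11/12) ≈ -0.794, r(-23/36) ≈ -0.596.
Sum = Δu · [r(-103/36) + r(-31/12) + r(-83/36) + ...].
Sum ≈ -1.874.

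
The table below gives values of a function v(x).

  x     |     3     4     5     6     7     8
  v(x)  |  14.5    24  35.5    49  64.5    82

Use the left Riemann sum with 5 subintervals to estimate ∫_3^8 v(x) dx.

Δx = 1.
Sum = 1·[14.5 + 24 + 35.5 + 49 + 64.5] = 187.5.

187.5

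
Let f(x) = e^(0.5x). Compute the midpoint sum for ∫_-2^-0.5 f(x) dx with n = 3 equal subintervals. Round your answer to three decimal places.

0.820

Δx = (-0.5 − (-2))/3 = 0.5.
Midpoints: -1.75, -1.25, -0.75.
f(-1.75) ≈ 0.417, f(-1.25) ≈ 0.535, f(-0.75) ≈ 0.687.
Sum = Δx · [f(-1.75) + f(-1.25) + f(-0.75)].
Sum ≈ 0.820.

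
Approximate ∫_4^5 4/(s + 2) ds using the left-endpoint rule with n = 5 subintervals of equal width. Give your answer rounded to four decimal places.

0.6262

Δs = (5 − 4)/5 = 0.2.
Left endpoints: 4, 4.2, 4.4, 4.6, 4.8.
f(4) = 2/3, f(4.2) = 20/31, f(4.4) = 0.625, f(4.6) = 20/33, f(4.8) = 10/17.
Sum = Δs · [f(4) + f(4.2) + f(4.4) + f(4.6) + f(4.8)].
Sum ≈ 0.6262.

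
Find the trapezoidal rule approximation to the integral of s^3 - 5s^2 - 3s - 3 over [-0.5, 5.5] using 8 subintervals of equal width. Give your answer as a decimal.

Δs = (5.5 − (-0.5))/8 = 0.75.
f(-0.5) = -2.875, f(0.25) = -4.046875, f(1) = -10, f(1.75) = -18.203125, f(2.5) = -26.125, f(3.25) = -31.234375, f(4) = -31, f(4.75) = -22.890625, f(5.5) = -4.375.
T_8 = (Δs/2)·[f(s_0) + 2f(s_1) + ... + 2f(s_{7}) + f(s_8)].
Sum = -110.34375.

-110.34375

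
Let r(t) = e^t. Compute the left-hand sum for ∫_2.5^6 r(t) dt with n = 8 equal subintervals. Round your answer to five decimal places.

311.88194

Δt = (6 − 2.5)/8 = 0.4375.
Left endpoints: 2.5, 2.9375, 3.375, 3.8125, 4.25, 4.6875, 5.125, 5.5625.
r(2.5) ≈ 12.18249, r(2.9375) ≈ 18.86862, r(3.375) ≈ 29.22428, r(3.8125) ≈ 45.26346, r(4.25) ≈ 70.10541, r(4.6875) ≈ 108.58139, r(5.125) ≈ 168.17414, r(5.5625) ≈ 260.47321.
Sum = Δt · [r(2.5) + r(2.9375) + r(3.375) + ...].
Sum ≈ 311.88194.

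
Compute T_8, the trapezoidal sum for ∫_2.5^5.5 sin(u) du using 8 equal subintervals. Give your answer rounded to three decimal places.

-1.492

Δu = (5.5 − 2.5)/8 = 0.375.
f(2.5) ≈ 0.598, f(2.875) ≈ 0.263, f(3.25) ≈ -0.108, f(3.625) ≈ -0.465, f(4) ≈ -0.757, f(4.375) ≈ -0.944, f(4.75) ≈ -0.999, f(5.125) ≈ -0.916, f(5.5) ≈ -0.706.
T_8 = (Δu/2)·[f(u_0) + 2f(u_1) + ... + 2f(u_{7}) + f(u_8)].
Sum ≈ -1.492.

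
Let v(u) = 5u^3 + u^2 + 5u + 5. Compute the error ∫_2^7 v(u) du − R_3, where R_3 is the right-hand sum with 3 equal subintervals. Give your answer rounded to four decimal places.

Exact integral: ∫_2^7 v(u) du ≈ 3230.416667.
R_3 ≈ 4843.148148.
Error ≈ 3230.416667 − 4843.148148 ≈ -1612.7315.

-1612.7315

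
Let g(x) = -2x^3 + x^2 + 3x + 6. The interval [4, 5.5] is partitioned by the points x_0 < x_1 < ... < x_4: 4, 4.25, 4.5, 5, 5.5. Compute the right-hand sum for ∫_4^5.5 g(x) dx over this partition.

-306.8046875

Subinterval widths: 0.25, 0.25, 0.5, 0.5.
Right endpoints: 4.25, 4.5, 5, 5.5.
g(4.25) = -116.71875, g(4.5) = -142.5, g(5) = -204, g(5.5) = -280.
Sum = Σ Δx_i · g(x_i).
Sum = -306.8046875.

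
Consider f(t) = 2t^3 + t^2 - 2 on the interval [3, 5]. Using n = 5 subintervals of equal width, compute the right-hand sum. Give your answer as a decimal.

Δt = (5 − 3)/5 = 0.4.
Right endpoints: 3.4, 3.8, 4.2, 4.6, 5.
f(3.4) = 88.168, f(3.8) = 122.184, f(4.2) = 163.816, f(4.6) = 213.832, f(5) = 273.
Sum = Δt · [f(3.4) + f(3.8) + f(4.2) + f(4.6) + f(5)].
Sum = 344.4.

344.4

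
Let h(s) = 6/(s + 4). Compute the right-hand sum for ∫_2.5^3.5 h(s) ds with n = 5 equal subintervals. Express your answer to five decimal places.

Δs = (3.5 − 2.5)/5 = 0.2.
Right endpoints: 2.7, 2.9, 3.1, 3.3, 3.5.
h(2.7) = 60/67, h(2.9) = 20/23, h(3.1) = 60/71, h(3.3) = 60/73, h(3.5) = 0.8.
Sum = Δs · [h(2.7) + h(2.9) + h(3.1) + h(3.3) + h(3.5)].
Sum ≈ 0.84642.

0.84642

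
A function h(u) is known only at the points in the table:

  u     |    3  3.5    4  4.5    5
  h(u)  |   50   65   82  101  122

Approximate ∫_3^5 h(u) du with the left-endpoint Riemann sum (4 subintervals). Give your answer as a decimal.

Δu = 0.5.
Sum = 0.5·[50 + 65 + 82 + 101] = 149.

149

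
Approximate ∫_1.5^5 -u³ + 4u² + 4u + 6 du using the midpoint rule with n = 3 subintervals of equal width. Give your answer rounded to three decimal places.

75.965

Δu = (5 − 1.5)/3 = 7/6.
Midpoints: 25/12, 3.25, 53/12.
f(25/12) = 39143/1728, f(3.25) = 26.921875, f(53/12) = 26851/1728.
Sum = Δu · [f(25/12) + f(3.25) + f(53/12)].
Sum ≈ 75.965.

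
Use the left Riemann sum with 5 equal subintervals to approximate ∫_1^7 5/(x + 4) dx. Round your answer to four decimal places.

4.2885

Δx = (7 − 1)/5 = 1.2.
Left endpoints: 1, 2.2, 3.4, 4.6, 5.8.
f(1) = 1, f(2.2) = 25/31, f(3.4) = 25/37, f(4.6) = 25/43, f(5.8) = 25/49.
Sum = Δx · [f(1) + f(2.2) + f(3.4) + f(4.6) + f(5.8)].
Sum ≈ 4.2885.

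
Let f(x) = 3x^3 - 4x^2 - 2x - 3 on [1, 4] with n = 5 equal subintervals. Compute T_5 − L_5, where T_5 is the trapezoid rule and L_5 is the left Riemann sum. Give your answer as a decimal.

36.9

T_5 = 86.58.
L_5 = 49.68.
T_5 − L_5 = 36.9.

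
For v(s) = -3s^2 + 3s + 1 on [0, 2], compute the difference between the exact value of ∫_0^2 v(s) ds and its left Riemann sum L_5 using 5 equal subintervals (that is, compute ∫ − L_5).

-1.04

Exact integral: ∫_0^2 v(s) ds = 0.
L_5 = 1.04.
Error = 0 − 1.04 = -1.04.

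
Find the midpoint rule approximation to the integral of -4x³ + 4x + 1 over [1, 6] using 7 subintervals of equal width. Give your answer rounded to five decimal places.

Δx = (6 − 1)/7 = 5/7.
Midpoints: 19/14, 29/14, 39/14, 3.5, 59/14, 69/14, 79/14.
f(19/14) = -2449/686, f(29/14) = -18019/686, f(39/14) = -50989/686, f(3.5) = -156.5, f(59/14) = -193129/686, f(69/14) = -314299/686, f(79/14) = -476869/686.
Sum = Δx · [f(19/14) + f(29/14) + f(39/14) + ...].
Sum ≈ -1211.07143.

-1211.07143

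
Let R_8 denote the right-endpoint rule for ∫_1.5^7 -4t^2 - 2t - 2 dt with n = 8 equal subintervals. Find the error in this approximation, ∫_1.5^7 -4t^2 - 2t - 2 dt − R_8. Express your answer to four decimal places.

69.7956

Exact integral: ∫_1.5^7 f(t) dt ≈ -510.583333.
R_8 = -580.37890625.
Error ≈ -510.583333 − (-580.37890625) ≈ 69.7956.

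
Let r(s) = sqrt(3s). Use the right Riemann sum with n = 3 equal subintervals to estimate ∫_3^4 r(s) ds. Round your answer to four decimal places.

3.3143

Δs = (4 − 3)/3 = 1/3.
Right endpoints: 10/3, 11/3, 4.
r(10/3) ≈ 3.1623, r(11/3) ≈ 3.3166, r(4) ≈ 3.4641.
Sum = Δs · [r(10/3) + r(11/3) + r(4)].
Sum ≈ 3.3143.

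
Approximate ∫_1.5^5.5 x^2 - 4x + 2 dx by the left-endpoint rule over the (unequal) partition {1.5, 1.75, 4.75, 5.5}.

-2.078125

Subinterval widths: 0.25, 3, 0.75.
Left endpoints: 1.5, 1.75, 4.75.
f(1.5) = -1.75, f(1.75) = -1.9375, f(4.75) = 5.5625.
Sum = Σ Δx_i · f(x_i).
Sum = -2.078125.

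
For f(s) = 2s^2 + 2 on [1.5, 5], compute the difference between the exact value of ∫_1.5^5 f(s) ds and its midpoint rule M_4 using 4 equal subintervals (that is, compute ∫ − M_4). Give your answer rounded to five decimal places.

0.44661

Exact integral: ∫_1.5^5 f(s) ds ≈ 88.0833333.
M_4 = 87.63671875.
Error ≈ 88.0833333 − 87.63671875 ≈ 0.44661.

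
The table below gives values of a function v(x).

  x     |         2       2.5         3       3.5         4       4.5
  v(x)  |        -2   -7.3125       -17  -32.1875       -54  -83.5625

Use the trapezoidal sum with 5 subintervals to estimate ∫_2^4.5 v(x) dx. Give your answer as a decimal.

Δx = 0.5.
T_5 = (0.5/2)·[(-2) + 2·(-7.3125) + 2·(-17) + 2·(-32.1875) + 2·(-54) + (-83.5625)] = -76.640625.

-76.640625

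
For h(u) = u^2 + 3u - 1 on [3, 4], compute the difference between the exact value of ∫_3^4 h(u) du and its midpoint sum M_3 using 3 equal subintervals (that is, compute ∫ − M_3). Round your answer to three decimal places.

0.009

Exact integral: ∫_3^4 h(u) du ≈ 21.83333.
M_3 ≈ 21.82407.
Error ≈ 21.83333 − 21.82407 ≈ 0.009.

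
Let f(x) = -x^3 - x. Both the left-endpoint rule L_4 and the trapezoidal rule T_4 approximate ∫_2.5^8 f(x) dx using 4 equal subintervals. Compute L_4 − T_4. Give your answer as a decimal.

345.0390625

L_4 ≈ -725.3662109.
T_4 ≈ -1070.4052734.
L_4 − T_4 = 345.0390625.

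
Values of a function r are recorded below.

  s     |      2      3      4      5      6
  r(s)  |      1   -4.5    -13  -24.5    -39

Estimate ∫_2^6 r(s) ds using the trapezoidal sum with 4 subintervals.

-61

Δs = 1.
T_4 = (1/2)·[1 + 2·(-4.5) + 2·(-13) + 2·(-24.5) + (-39)] = -61.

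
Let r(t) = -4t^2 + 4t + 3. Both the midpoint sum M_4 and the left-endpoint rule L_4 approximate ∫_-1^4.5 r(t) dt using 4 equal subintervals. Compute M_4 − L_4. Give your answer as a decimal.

M_4 = -64.3671875.
L_4 = -36.953125.
M_4 − L_4 = -27.4140625.

-27.4140625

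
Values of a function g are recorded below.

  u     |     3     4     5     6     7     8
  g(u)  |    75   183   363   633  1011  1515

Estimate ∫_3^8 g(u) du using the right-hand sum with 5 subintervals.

3705

Δu = 1.
Sum = 1·[183 + 363 + 633 + 1011 + 1515] = 3705.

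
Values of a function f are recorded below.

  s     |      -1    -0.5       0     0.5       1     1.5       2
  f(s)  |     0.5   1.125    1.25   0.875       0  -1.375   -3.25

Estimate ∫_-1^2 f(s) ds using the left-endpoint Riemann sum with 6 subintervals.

1.1875

Δs = 0.5.
Sum = 0.5·[0.5 + 1.125 + 1.25 + 0.875 + 0 + (-1.375)] = 1.1875.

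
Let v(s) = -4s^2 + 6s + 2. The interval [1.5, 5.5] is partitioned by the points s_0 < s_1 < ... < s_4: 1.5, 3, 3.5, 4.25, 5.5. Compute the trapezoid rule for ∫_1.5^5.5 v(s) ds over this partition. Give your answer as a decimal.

-129.25

Subinterval widths: 1.5, 0.5, 0.75, 1.25.
v(1.5) = 2, v(3) = -16, v(3.5) = -26, v(4.25) = -44.75, v(5.5) = -86.
On each subinterval the trapezoid contributes (Δs_i/2)·[v(s_{i-1}) + v(s_i)].
Sum = -129.25.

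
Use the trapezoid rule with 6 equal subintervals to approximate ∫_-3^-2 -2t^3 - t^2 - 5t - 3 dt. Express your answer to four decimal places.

Δt = (-2 − (-3))/6 = 1/6.
f(-3) = 57, f(-17/6) = 1313/27, f(-8/3) = 1111/27, f(-2.5) = 34.5, f(-7/3) = 773/27, f(-13/6) = 634/27, f(-2) = 19.
T_6 = (Δt/2)·[f(t_0) + 2f(t_1) + ... + 2f(t_{5}) + f(t_6)].
Sum ≈ 35.7315.

35.7315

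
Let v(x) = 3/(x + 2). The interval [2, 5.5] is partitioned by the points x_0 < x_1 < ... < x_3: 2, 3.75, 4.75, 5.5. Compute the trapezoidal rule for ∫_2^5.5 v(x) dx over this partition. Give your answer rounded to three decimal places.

1.913

Subinterval widths: 1.75, 1, 0.75.
v(2) = 0.75, v(3.75) = 12/23, v(4.75) = 4/9, v(5.5) = 0.4.
On each subinterval the trapezoid contributes (Δx_i/2)·[v(x_{i-1}) + v(x_i)].
Sum ≈ 1.913.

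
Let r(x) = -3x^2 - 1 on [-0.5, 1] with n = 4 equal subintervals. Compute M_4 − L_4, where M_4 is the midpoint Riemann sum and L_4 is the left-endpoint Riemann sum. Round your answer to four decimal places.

-0.2637

M_4 ≈ -2.572266.
L_4 = -2.30859375.
M_4 − L_4 ≈ -0.2637.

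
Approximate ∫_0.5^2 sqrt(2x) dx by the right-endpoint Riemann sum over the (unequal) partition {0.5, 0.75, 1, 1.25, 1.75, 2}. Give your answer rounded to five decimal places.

2.49044

Subinterval widths: 0.25, 0.25, 0.25, 0.5, 0.25.
Right endpoints: 0.75, 1, 1.25, 1.75, 2.
f(0.75) ≈ 1.22474, f(1) ≈ 1.41421, f(1.25) ≈ 1.58114, f(1.75) ≈ 1.87083, f(2) ≈ 2.00000.
Sum = Σ Δx_i · f(x_i).
Sum ≈ 2.49044.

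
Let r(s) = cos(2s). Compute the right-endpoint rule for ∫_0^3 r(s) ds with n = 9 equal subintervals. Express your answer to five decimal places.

Δs = (3 − 0)/9 = 1/3.
Right endpoints: 1/3, 2/3, 1, 4/3, 5/3, 2, 7/3, 8/3, 3.
r(1/3) ≈ 0.78589, r(2/3) ≈ 0.23524, r(1) ≈ -0.41615, r(4/3) ≈ -0.88933, r(5/3) ≈ -0.98167, r(2) ≈ -0.65364, r(7/3) ≈ -0.04571, r(8/3) ≈ 0.58180, r(3) ≈ 0.96017.
Sum = Δs · [r(1/3) + r(2/3) + r(1) + ...].
Sum ≈ -0.14113.

-0.14113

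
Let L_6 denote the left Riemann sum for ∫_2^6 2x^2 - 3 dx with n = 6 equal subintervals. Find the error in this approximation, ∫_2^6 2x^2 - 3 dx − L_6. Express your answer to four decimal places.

20.7407

Exact integral: ∫_2^6 f(x) dx ≈ 126.666667.
L_6 ≈ 105.925926.
Error ≈ 126.666667 − 105.925926 ≈ 20.7407.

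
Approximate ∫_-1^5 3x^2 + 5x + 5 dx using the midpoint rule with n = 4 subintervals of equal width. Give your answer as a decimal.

212.625

Δx = (5 − (-1))/4 = 1.5.
Midpoints: -0.25, 1.25, 2.75, 4.25.
f(-0.25) = 3.9375, f(1.25) = 15.9375, f(2.75) = 41.4375, f(4.25) = 80.4375.
Sum = Δx · [f(-0.25) + f(1.25) + f(2.75) + f(4.25)].
Sum = 212.625.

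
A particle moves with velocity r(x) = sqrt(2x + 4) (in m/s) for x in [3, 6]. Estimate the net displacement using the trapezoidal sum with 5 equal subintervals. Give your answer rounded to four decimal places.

Δx = (6 − 3)/5 = 0.6.
r(3) ≈ 3.1623, r(3.6) ≈ 3.3466, r(4.2) ≈ 3.5214, r(4.8) ≈ 3.6878, r(5.4) ≈ 3.8471, r(6) ≈ 4.0000.
T_5 = (Δx/2)·[r(x_0) + 2r(x_1) + ... + 2r(x_{4}) + r(x_5)].
Sum ≈ 10.7904.

10.7904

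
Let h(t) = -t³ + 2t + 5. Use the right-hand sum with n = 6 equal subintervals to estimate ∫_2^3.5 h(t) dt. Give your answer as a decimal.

Δt = (3.5 − 2)/6 = 0.25.
Right endpoints: 2.25, 2.5, 2.75, 3, 3.25, 3.5.
h(2.25) = -1.890625, h(2.5) = -5.625, h(2.75) = -10.296875, h(3) = -16, h(3.25) = -22.828125, h(3.5) = -30.875.
Sum = Δt · [h(2.25) + h(2.5) + h(2.75) + ...].
Sum = -21.87890625.

-21.87890625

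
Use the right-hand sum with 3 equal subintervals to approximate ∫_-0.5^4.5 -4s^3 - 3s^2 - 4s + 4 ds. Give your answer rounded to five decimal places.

Δs = (4.5 − (-0.5))/3 = 5/3.
Right endpoints: 7/6, 17/6, 4.5.
f(7/6) = -1199/108, f(17/6) = -13219/108, f(4.5) = -439.25.
Sum = Δs · [f(7/6) + f(17/6) + f(4.5)].
Sum ≈ -954.58333.

-954.58333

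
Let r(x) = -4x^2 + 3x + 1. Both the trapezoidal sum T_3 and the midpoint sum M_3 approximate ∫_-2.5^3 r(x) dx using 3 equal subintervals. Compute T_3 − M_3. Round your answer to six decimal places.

-18.486111

T_3 ≈ -59.53240741.
M_3 ≈ -41.04629630.
T_3 − M_3 ≈ -18.486111.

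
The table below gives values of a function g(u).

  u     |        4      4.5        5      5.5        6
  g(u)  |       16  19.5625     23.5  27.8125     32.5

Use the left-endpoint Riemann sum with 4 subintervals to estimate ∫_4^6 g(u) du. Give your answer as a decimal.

Δu = 0.5.
Sum = 0.5·[16 + 19.5625 + 23.5 + 27.8125] = 43.4375.

43.4375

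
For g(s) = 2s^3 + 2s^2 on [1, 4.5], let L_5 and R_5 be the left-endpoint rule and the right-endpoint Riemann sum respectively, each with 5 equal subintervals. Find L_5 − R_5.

-153.125

L_5 = 193.34.
R_5 = 346.465.
L_5 − R_5 = -153.125.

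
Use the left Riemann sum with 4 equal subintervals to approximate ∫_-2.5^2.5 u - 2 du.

Δu = (2.5 − (-2.5))/4 = 1.25.
Left endpoints: -2.5, -1.25, 0, 1.25.
f(-2.5) = -4.5, f(-1.25) = -3.25, f(0) = -2, f(1.25) = -0.75.
Sum = Δu · [f(-2.5) + f(-1.25) + f(0) + f(1.25)].
Sum = -13.125.

-13.125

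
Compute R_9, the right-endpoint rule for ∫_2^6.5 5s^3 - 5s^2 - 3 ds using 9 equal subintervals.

Δs = (6.5 − 2)/9 = 0.5.
Right endpoints: 2.5, 3, 3.5, 4, 4.5, 5, 5.5, 6, 6.5.
f(2.5) = 43.875, f(3) = 87, f(3.5) = 150.125, f(4) = 237, f(4.5) = 351.375, f(5) = 497, f(5.5) = 677.625, f(6) = 897, f(6.5) = 1158.875.
Sum = Δs · [f(2.5) + f(3) + f(3.5) + ...].
Sum = 2049.9375.

2049.9375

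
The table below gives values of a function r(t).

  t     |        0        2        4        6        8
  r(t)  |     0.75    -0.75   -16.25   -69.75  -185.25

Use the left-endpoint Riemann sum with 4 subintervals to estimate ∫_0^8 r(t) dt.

-172

Δt = 2.
Sum = 2·[0.75 + (-0.75) + (-16.25) + (-69.75)] = -172.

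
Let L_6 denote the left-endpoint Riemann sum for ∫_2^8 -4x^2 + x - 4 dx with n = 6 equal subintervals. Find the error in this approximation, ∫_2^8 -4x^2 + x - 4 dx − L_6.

-113

Exact integral: ∫_2^8 f(x) dx = -666.
L_6 = -553.
Error = -666 − (-553) = -113.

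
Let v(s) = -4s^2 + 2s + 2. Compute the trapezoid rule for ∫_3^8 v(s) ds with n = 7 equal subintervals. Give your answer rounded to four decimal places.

-583.3673

Δs = (8 − 3)/7 = 5/7.
v(3) = -28, v(26/7) = -2242/49, v(31/7) = -3312/49, v(36/7) = -4582/49, v(41/7) = -6052/49, v(46/7) = -7722/49, v(51/7) = -9592/49, v(8) = -238.
T_7 = (Δs/2)·[v(s_0) + 2v(s_1) + ... + 2v(s_{6}) + v(s_7)].
Sum ≈ -583.3673.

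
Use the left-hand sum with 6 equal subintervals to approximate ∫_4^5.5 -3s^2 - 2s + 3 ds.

-106.453125

Δs = (5.5 − 4)/6 = 0.25.
Left endpoints: 4, 4.25, 4.5, 4.75, 5, 5.25.
f(4) = -53, f(4.25) = -59.6875, f(4.5) = -66.75, f(4.75) = -74.1875, f(5) = -82, f(5.25) = -90.1875.
Sum = Δs · [f(4) + f(4.25) + f(4.5) + ...].
Sum = -106.453125.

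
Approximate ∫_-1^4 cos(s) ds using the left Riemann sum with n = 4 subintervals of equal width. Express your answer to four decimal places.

0.8196

Δs = (4 − (-1))/4 = 1.25.
Left endpoints: -1, 0.25, 1.5, 2.75.
f(-1) ≈ 0.5403, f(0.25) ≈ 0.9689, f(1.5) ≈ 0.0707, f(2.75) ≈ -0.9243.
Sum = Δs · [f(-1) + f(0.25) + f(1.5) + f(2.75)].
Sum ≈ 0.8196.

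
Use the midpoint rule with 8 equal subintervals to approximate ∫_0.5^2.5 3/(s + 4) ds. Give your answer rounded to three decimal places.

Δs = (2.5 − 0.5)/8 = 0.25.
Midpoints: 0.625, 0.875, 1.125, 1.375, 1.625, 1.875, 2.125, 2.375.
f(0.625) = 24/37, f(0.875) = 8/13, f(1.125) = 24/41, f(1.375) = 24/43, f(1.625) = 8/15, f(1.875) = 24/47, f(2.125) = 24/49, f(2.375) = 8/17.
Sum = Δs · [f(0.625) + f(0.875) + f(1.125) + ...].
Sum ≈ 1.103.

1.103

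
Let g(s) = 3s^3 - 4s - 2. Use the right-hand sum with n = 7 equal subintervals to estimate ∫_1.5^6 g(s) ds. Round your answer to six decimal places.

1101.409439

Δs = (6 − 1.5)/7 = 9/14.
Right endpoints: 15/7, 39/14, 24/7, 57/14, 33/7, 75/14, 6.
g(15/7) = 6499/343, g(39/14) = 141893/2744, g(24/7) = 36082/343, g(57/14) = 505403/2744, g(33/7) = 100657/343, g(75/14) = 1201337/2744, g(6) = 622.
Sum = Δs · [g(15/7) + g(39/14) + g(24/7) + ...].
Sum ≈ 1101.409439.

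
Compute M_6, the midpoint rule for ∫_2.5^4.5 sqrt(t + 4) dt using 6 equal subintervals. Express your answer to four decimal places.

Δt = (4.5 − 2.5)/6 = 1/3.
Midpoints: 8/3, 3, 10/3, 11/3, 4, 13/3.
f(8/3) ≈ 2.5820, f(3) ≈ 2.6458, f(10/3) ≈ 2.7080, f(11/3) ≈ 2.7689, f(4) ≈ 2.8284, f(13/3) ≈ 2.8868.
Sum = Δt · [f(8/3) + f(3) + f(10/3) + ...].
Sum ≈ 5.4733.

5.4733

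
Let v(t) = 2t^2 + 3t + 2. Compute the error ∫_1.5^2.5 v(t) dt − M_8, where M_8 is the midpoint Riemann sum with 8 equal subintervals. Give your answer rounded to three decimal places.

0.003

Exact integral: ∫_1.5^2.5 v(t) dt ≈ 16.16667.
M_8 = 16.1640625.
Error ≈ 16.16667 − 16.1640625 ≈ 0.003.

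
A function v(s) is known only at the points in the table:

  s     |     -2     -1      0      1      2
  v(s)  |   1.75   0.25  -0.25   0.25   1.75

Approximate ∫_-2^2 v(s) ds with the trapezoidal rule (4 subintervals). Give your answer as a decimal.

2

Δs = 1.
T_4 = (1/2)·[1.75 + 2·0.25 + 2·(-0.25) + 2·0.25 + 1.75] = 2.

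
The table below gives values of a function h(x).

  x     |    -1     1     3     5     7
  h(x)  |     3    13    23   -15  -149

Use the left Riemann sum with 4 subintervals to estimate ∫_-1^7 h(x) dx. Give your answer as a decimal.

Δx = 2.
Sum = 2·[3 + 13 + 23 + (-15)] = 48.

48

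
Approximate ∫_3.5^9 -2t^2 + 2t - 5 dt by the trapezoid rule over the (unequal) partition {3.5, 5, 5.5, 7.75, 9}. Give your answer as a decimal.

Subinterval widths: 1.5, 0.5, 2.25, 1.25.
f(3.5) = -22.5, f(5) = -45, f(5.5) = -54.5, f(7.75) = -109.625, f(9) = -149.
On each subinterval the trapezoid contributes (Δt_i/2)·[f(t_{i-1}) + f(t_i)].
Sum = -421.78125.

-421.78125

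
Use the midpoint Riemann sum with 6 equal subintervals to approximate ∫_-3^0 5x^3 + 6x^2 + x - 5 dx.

Δx = (0 − (-3))/6 = 0.5.
Midpoints: -2.75, -2.25, -1.75, -1.25, -0.75, -0.25.
f(-2.75) = -66.359375, f(-2.25) = -33.828125, f(-1.75) = -15.171875, f(-1.25) = -6.640625, f(-0.75) = -4.484375, f(-0.25) = -4.953125.
Sum = Δx · [f(-2.75) + f(-2.25) + f(-1.75) + ...].
Sum = -65.71875.

-65.71875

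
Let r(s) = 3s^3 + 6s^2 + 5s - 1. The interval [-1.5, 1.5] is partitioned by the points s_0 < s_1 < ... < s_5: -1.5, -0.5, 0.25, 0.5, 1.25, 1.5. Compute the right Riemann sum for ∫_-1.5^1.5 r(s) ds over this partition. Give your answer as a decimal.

Subinterval widths: 1, 0.75, 0.25, 0.75, 0.25.
Right endpoints: -0.5, 0.25, 0.5, 1.25, 1.5.
r(-0.5) = -2.375, r(0.25) = 0.671875, r(0.5) = 3.375, r(1.25) = 20.484375, r(1.5) = 30.125.
Sum = Σ Δs_i · r(s_i).
Sum = 21.8671875.

21.8671875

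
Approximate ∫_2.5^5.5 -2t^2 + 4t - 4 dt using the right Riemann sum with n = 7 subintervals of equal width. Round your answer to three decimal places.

Δt = (5.5 − 2.5)/7 = 3/7.
Right endpoints: 41/14, 47/14, 53/14, 59/14, 65/14, 71/14, 5.5.
f(41/14) = -925/98, f(47/14) = -1285/98, f(53/14) = -1717/98, f(59/14) = -2221/98, f(65/14) = -2797/98, f(71/14) = -3445/98, f(5.5) = -42.5.
Sum = Δt · [f(41/14) + f(47/14) + f(53/14) + ...].
Sum ≈ -72.398.

-72.398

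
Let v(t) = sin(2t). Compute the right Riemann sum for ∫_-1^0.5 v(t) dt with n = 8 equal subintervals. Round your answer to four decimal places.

-0.3085

Δt = (0.5 − (-1))/8 = 0.1875.
Right endpoints: -0.8125, -0.625, -0.4375, -0.25, -0.0625, 0.125, 0.3125, 0.5.
v(-0.8125) ≈ -0.9985, v(-0.625) ≈ -0.9490, v(-0.4375) ≈ -0.7675, v(-0.25) ≈ -0.4794, v(-0.0625) ≈ -0.1247, v(0.125) ≈ 0.2474, v(0.3125) ≈ 0.5851, v(0.5) ≈ 0.8415.
Sum = Δt · [v(-0.8125) + v(-0.625) + v(-0.4375) + ...].
Sum ≈ -0.3085.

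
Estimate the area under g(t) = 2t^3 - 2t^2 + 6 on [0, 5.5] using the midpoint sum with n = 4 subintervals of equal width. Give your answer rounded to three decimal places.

Δt = (5.5 − 0)/4 = 1.375.
Midpoints: 0.6875, 2.0625, 3.4375, 4.8125.
g(0.6875) = 11683/2048, g(2.0625) = 30801/2048, g(3.4375) = 130263/2048, g(4.8125) = 373957/2048.
Sum = Δt · [g(0.6875) + g(2.0625) + g(3.4375) + g(4.8125)].
Sum ≈ 367.050.

367.050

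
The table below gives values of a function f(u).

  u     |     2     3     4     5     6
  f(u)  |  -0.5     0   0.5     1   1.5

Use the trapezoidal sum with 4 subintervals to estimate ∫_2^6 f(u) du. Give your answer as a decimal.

2

Δu = 1.
T_4 = (1/2)·[(-0.5) + 2·0 + 2·0.5 + 2·1 + 1.5] = 2.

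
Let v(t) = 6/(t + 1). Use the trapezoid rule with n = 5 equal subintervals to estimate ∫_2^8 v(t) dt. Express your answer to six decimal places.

6.661605

Δt = (8 − 2)/5 = 1.2.
v(2) = 2, v(3.2) = 10/7, v(4.4) = 10/9, v(5.6) = 10/11, v(6.8) = 10/13, v(8) = 2/3.
T_5 = (Δt/2)·[v(t_0) + 2v(t_1) + ... + 2v(t_{4}) + v(t_5)].
Sum ≈ 6.661605.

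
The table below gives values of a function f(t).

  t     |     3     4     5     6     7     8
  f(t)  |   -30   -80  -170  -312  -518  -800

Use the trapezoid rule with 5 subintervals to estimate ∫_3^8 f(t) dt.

-1495

Δt = 1.
T_5 = (1/2)·[(-30) + 2·(-80) + 2·(-170) + 2·(-312) + 2·(-518) + (-800)] = -1495.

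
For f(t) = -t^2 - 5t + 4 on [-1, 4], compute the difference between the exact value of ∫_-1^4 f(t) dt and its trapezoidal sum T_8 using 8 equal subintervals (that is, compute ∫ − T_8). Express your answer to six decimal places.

Exact integral: ∫_-1^4 f(t) dt ≈ -39.16666667.
T_8 = -39.4921875.
Error ≈ -39.16666667 − (-39.4921875) ≈ 0.325521.

0.325521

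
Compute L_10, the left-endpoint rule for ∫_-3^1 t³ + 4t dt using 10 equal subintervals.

-45.12

Δt = (1 − (-3))/10 = 0.4.
Left endpoints: -3, -2.6, -2.2, -1.8, -1.4, -1, -0.6, -0.2, 0.2, 0.6.
f(-3) = -39, f(-2.6) = -27.976, f(-2.2) = -19.448, f(-1.8) = -13.032, f(-1.4) = -8.344, f(-1) = -5, f(-0.6) = -2.616, f(-0.2) = -0.808, f(0.2) = 0.808, f(0.6) = 2.616.
Sum = Δt · [f(-3) + f(-2.6) + f(-2.2) + ...].
Sum = -45.12.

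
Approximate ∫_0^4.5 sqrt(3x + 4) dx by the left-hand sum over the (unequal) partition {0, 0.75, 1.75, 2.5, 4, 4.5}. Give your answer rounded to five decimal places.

Subinterval widths: 0.75, 1, 0.75, 1.5, 0.5.
Left endpoints: 0, 0.75, 1.75, 2.5, 4.
f(0) ≈ 2.00000, f(0.75) ≈ 2.50000, f(1.75) ≈ 3.04138, f(2.5) ≈ 3.39116, f(4) ≈ 4.00000.
Sum = Σ Δx_i · f(x_i).
Sum ≈ 13.36778.

13.36778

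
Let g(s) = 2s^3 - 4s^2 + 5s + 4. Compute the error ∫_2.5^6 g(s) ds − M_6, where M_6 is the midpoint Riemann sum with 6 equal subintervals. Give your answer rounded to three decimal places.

Exact integral: ∫_2.5^6 g(s) ds ≈ 449.67708.
M_6 ≈ 447.54326.
Error ≈ 449.67708 − 447.54326 ≈ 2.134.

2.134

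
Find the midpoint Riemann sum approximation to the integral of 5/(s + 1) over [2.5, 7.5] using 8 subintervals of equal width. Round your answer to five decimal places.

Δs = (7.5 − 2.5)/8 = 0.625.
Midpoints: 2.8125, 3.4375, 4.0625, 4.6875, 5.3125, 5.9375, 6.5625, 7.1875.
f(2.8125) = 80/61, f(3.4375) = 80/71, f(4.0625) = 80/81, f(4.6875) = 80/91, f(5.3125) = 80/101, f(5.9375) = 80/111, f(6.5625) = 80/121, f(7.1875) = 80/131.
Sum = Δs · [f(2.8125) + f(3.4375) + f(4.0625) + ...].
Sum ≈ 4.43103.

4.43103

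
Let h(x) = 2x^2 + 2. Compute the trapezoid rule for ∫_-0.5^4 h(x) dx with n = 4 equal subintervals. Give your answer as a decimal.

Δx = (4 − (-0.5))/4 = 1.125.
h(-0.5) = 2.5, h(0.625) = 2.78125, h(1.75) = 8.125, h(2.875) = 18.53125, h(4) = 34.
T_4 = (Δx/2)·[h(x_0) + 2h(x_1) + 2h(x_2) + 2h(x_3) + h(x_4)].
Sum = 53.6484375.

53.6484375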